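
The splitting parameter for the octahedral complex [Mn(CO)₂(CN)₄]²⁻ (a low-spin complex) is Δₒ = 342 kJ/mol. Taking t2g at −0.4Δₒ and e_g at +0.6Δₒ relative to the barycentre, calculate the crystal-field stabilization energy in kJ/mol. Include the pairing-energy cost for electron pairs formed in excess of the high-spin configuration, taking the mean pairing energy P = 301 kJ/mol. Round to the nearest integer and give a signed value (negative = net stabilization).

Ligand charges: 2×(+0) from CO and 4×(-1) from CN⁻ sum to -4; with overall charge -2, Mn is +2.
Mn²⁺: group 7, so d-count = 7 − 2 = 5.
The d⁵ electrons fill as t2g^5 e_g^0.
Orbital CFSE = 5(-0.4) + 0(0.6) = -2.0Δₒ = -2.0 × 342 = -684 kJ/mol.
Relative to high-spin t2g^3 e_g^2 (0 paired), the low-spin configuration has 2 additional pairs, contributing +2 × 301 = +602 kJ/mol.
Net CFSE = -684 + 602 = -82 kJ/mol.

-82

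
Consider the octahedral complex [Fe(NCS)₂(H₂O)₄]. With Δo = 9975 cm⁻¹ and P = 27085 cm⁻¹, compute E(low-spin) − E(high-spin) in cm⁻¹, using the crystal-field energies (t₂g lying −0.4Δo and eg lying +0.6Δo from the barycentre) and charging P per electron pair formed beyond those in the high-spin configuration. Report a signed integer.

Ligand charges: 2×(-1) from NCS⁻ and 4×(+0) from H₂O sum to -2; with overall charge +0, Fe is +2.
Fe sits in group 8; removing 2 electrons leaves Fe²⁺ with 8 − 2 = 6 d electrons.
High-spin: t₂g⁴ eg², CFSE = -0.4Δo = -3990 cm⁻¹.
For low-spin the configuration is t₂g⁶ eg⁰: orbital energy -2.4 × 9975 = -23940 cm⁻¹, and 2 additional pairs relative to high-spin add 54170 cm⁻¹, giving 30230 cm⁻¹.
E(LS) − E(HS) = 30230 − (-3990) = 34220 cm⁻¹.

34220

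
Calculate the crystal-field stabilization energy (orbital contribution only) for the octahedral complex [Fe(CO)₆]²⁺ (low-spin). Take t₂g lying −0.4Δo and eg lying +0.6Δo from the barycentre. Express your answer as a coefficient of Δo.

CO is neutral, so the +2 overall charge sits on Fe: oxidation state +2.
Fe sits in group 8; removing 2 electrons leaves Fe²⁺ with 8 − 2 = 6 d electrons.
Configuration: t₂g⁶ eg⁰.
CFSE = 6(-0.4Δo) + 0(0.6Δo) = -2.4Δo + 0.0Δo = -2.4Δo.

-2.4 Δo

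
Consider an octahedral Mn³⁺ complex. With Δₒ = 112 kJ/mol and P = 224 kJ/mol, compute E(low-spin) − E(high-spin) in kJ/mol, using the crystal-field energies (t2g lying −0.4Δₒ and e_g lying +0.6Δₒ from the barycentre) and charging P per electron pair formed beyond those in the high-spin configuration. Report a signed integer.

Mn sits in group 7; removing 3 electrons leaves Mn³⁺ with 7 − 3 = 4 d electrons.
High-spin: t2g^3 e_g^1, CFSE = -0.6Δₒ = -67 kJ/mol.
For low-spin the configuration is t2g^4 e_g^0: orbital energy -1.6 × 112 = -179 kJ/mol, and 1 additional pair relative to high-spin adds 224 kJ/mol, giving 45 kJ/mol.
The difference is 45 − (-67) = 112 kJ/mol, so high-spin lies lower.

112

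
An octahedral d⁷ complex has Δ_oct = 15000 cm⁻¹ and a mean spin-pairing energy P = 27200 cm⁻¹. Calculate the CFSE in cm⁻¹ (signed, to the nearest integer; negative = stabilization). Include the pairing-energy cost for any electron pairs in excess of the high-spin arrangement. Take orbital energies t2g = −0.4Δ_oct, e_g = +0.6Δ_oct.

-12000

Δ_oct < P, so pairing is avoided: the ground state is high-spin.
Filling d⁷ accordingly: t2g^5 e_g^2.
Orbital CFSE = -0.8Δ_oct = -0.8 × 15000 = -12000 cm⁻¹.
High-spin has no excess pairs, so no pairing correction applies.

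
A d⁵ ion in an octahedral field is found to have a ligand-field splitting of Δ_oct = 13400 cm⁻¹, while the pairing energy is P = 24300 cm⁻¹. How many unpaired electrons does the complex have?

Δ_oct < P, so pairing is avoided: the ground state is high-spin.
Configuration: t₂g³ eg².
Unpaired electrons: 5.

5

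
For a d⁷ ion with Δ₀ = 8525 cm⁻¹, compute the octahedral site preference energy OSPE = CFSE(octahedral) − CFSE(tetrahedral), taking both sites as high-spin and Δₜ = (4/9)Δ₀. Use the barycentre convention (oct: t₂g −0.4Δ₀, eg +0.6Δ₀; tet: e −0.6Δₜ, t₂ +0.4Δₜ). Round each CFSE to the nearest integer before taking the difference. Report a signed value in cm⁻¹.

Octahedral (high-spin): t₂g⁵ eg², CFSE = 5(−0.4) + 2(+0.6) = -0.8Δ₀ = -0.8 × 8525 = -6820 cm⁻¹.
In a tetrahedral site the filling is e⁴ t₂³: CFSE(tet) = -1.2Δₜ = -1.2 × (4/9)(8525) = -4547 cm⁻¹.
OSPE = CFSE(oct) − CFSE(tet) = -6820 − (-4547) = -2273 cm⁻¹.

-2273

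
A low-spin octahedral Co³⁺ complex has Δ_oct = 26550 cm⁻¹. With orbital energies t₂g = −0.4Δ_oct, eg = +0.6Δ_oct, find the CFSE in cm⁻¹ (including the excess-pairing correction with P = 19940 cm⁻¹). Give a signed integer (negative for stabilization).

-23840

Co sits in group 9; removing 3 electrons leaves Co³⁺ with 9 − 3 = 6 d electrons.
The d⁶ electrons fill as t₂g⁶ eg⁰.
Orbital CFSE = 6(-0.4) + 0(0.6) = -2.4Δ_oct = -2.4 × 26550 = -63720 cm⁻¹.
High-spin d⁶ would be t₂g⁴ eg² with 1 pair; low-spin has 3, so 2 excess pairs cost +2P = +39880 cm⁻¹.
Net CFSE = -63720 + 39880 = -23840 cm⁻¹.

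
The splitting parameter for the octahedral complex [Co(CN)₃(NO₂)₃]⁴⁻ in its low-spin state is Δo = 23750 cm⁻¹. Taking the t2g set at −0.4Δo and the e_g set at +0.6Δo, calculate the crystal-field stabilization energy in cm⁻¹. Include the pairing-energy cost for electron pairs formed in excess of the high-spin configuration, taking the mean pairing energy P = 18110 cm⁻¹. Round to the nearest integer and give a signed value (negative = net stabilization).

Ligand charges: 3×(-1) from CN⁻ and 3×(-1) from NO₂⁻ sum to -6; with overall charge -4, Co is +2.
Co is in group 9, so Co²⁺ is d⁷ (9 − 2 = 7).
Configuration: t2g^6 e_g^1.
CFSE(orbital) = 6×(-0.4Δo) + 1×(0.6Δo) = -1.8Δo; with Δo = 23750 cm⁻¹ that is -42750 cm⁻¹.
High-spin d⁷ would be t2g^5 e_g^2 with 2 pairs; low-spin has 3, so 1 excess pair costs +1P = +18110 cm⁻¹.
Combining: -42750 + 18110 = -24640 cm⁻¹.

-24640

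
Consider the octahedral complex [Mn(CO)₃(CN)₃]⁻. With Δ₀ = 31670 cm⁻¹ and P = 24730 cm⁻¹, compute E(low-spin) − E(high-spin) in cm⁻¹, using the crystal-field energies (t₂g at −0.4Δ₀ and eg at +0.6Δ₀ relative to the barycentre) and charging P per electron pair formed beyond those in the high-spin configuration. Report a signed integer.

-13880

Ligand charges: 3×(+0) from CO and 3×(-1) from CN⁻ sum to -3; with overall charge -1, Mn is +2.
Mn sits in group 7; removing 2 electrons leaves Mn²⁺ with 7 − 2 = 5 d electrons.
High-spin: t₂g³ eg², CFSE = 0.0Δ₀ = 0 cm⁻¹.
Low-spin: t₂g⁵ eg⁰, orbital CFSE = -2.0Δ₀ = -63340 cm⁻¹; plus 2 excess pairs × P = +49460 cm⁻¹; total -13880 cm⁻¹.
Thus E(LS) − E(HS) = -13880 cm⁻¹.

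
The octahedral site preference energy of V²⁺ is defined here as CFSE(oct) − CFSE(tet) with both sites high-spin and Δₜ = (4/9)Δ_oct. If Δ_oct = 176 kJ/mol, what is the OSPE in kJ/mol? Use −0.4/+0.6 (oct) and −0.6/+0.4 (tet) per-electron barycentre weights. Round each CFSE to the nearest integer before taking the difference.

V is in group 5, so V²⁺ is d³ (5 − 2 = 3).
Octahedral high-spin t₂g³ eg⁰: CFSE = -1.2 × 176 = -211 kJ/mol.
Tetrahedral: e² t₂¹, CFSE = 2(−0.6) + 1(+0.4) = -0.8Δₜ = -0.8 × (4/9) × 176 = -63 kJ/mol.
Subtracting, OSPE = -211 − (-63) = -148 kJ/mol.

-148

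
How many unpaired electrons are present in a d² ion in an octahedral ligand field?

Configuration: t2g^2 e_g^0, giving 2 unpaired electrons.

2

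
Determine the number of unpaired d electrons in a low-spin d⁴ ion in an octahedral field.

Configuration: t₂g⁴ eg⁰, giving 2 unpaired electrons.

2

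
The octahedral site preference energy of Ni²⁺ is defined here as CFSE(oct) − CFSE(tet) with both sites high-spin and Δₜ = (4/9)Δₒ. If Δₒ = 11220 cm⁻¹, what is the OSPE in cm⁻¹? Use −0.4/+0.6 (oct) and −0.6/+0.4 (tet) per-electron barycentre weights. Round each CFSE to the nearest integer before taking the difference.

-9475

Ni sits in group 10; removing 2 electrons leaves Ni²⁺ with 10 − 2 = 8 d electrons.
Octahedral (high-spin): t2g^6 e_g^2, CFSE = 6(−0.4) + 2(+0.6) = -1.2Δₒ = -1.2 × 11220 = -13464 cm⁻¹.
In a tetrahedral site the filling is e^4 t2^4: CFSE(tet) = -0.8Δₜ = -0.8 × (4/9)(11220) = -3989 cm⁻¹.
OSPE = CFSE(oct) − CFSE(tet) = -13464 − (-3989) = -9475 cm⁻¹.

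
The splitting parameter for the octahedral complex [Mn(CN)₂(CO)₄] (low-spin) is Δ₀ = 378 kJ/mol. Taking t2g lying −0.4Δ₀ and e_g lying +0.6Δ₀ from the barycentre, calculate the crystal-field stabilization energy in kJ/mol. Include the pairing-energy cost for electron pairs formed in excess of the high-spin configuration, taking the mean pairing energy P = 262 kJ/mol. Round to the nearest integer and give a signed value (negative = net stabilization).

-232

Ligand charges: 2×(-1) from CN⁻ and 4×(+0) from CO sum to -2; with overall charge +0, Mn is +2.
Group 7 minus oxidation state +2 gives a d⁵ configuration for Mn²⁺.
Electron filling gives t2g^5 e_g^0.
The orbital stabilization is -2.0Δ₀ = -2.0 × 378 = -756 kJ/mol.
Relative to high-spin t2g^3 e_g^2 (0 paired), the low-spin configuration has 2 additional pairs, contributing +2 × 262 = +524 kJ/mol.
Overall CFSE = -756 + 524 = -232 kJ/mol.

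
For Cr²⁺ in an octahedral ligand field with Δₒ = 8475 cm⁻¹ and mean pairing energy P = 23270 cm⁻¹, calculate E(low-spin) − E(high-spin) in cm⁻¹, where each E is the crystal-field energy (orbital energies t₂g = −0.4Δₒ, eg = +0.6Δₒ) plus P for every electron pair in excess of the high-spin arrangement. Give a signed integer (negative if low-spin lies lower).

14795

Cr²⁺: group 6, so d-count = 6 − 2 = 4.
In the high-spin limit (t₂g³ eg¹) the orbital term is -0.6Δₒ = -5085 cm⁻¹, with no excess pairing.
Low-spin: t₂g⁴ eg⁰, orbital CFSE = -1.6Δₒ = -13560 cm⁻¹; plus 1 excess pair × P = +23270 cm⁻¹; total 9710 cm⁻¹.
Thus E(LS) − E(HS) = 14795 cm⁻¹.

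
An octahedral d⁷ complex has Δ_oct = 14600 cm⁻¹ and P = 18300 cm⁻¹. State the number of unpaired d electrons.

3

Here Δ_oct < P (14600 < 18300), so the high-spin state is favoured.
Configuration: t2g^5 e_g^2.
Unpaired electrons: 3.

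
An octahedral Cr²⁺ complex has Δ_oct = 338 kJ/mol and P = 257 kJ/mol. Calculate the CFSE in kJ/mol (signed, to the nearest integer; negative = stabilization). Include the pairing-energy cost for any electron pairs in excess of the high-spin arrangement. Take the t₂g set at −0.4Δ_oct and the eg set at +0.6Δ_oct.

Cr sits in group 6; removing 2 electrons leaves Cr²⁺ with 6 − 2 = 4 d electrons.
With Δ_oct > P the complex is low-spin.
Filling d⁴ accordingly: t₂g⁴ eg⁰.
Orbital CFSE = -1.6Δ_oct = -1.6 × 338 = -541 kJ/mol.
Excess pairs vs high-spin: 1 − 0 = 1; pairing cost = +257 kJ/mol.
Net CFSE = -541 + 257 = -284 kJ/mol.

-284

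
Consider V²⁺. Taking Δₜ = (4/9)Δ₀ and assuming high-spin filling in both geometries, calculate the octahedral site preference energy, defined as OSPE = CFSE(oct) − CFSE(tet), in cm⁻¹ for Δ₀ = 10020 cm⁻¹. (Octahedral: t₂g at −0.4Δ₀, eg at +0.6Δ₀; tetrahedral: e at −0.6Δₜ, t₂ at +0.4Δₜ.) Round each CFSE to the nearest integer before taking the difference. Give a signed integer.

V is in group 5, so V²⁺ is d³ (5 − 2 = 3).
In an octahedral site d³ (HS) is t₂g³ eg⁰, giving CFSE(oct) = -1.2Δ₀ = -12024 cm⁻¹.
In a tetrahedral site the filling is e² t₂¹: CFSE(tet) = -0.8Δₜ = -0.8 × (4/9)(10020) = -3563 cm⁻¹.
Subtracting, OSPE = -12024 − (-3563) = -8461 cm⁻¹.

-8461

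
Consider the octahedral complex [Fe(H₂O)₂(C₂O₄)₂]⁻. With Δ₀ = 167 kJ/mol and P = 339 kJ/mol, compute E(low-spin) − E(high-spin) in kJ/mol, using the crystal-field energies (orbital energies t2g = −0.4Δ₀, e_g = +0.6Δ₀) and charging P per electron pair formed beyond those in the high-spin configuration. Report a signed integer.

344

Ligand charges: 2×(+0) from H₂O and 2×(-2) from C₂O₄²⁻ sum to -4; with overall charge -1, Fe is +3.
Fe is in group 8, so Fe³⁺ is d⁵ (8 − 3 = 5).
High-spin d⁵ fills as t2g^3 e_g^2 with CFSE 3(−0.4) + 2(+0.6) = 0.0Δ₀ = 0 kJ/mol.
Low-spin t2g^5 e_g^0 gives -2.0Δ₀ = -334 kJ/mol, but forming 2 extra pairs costs 2P = 678 kJ/mol, so E(LS) = -334 + 678 = 344 kJ/mol.
Thus E(LS) − E(HS) = 344 kJ/mol.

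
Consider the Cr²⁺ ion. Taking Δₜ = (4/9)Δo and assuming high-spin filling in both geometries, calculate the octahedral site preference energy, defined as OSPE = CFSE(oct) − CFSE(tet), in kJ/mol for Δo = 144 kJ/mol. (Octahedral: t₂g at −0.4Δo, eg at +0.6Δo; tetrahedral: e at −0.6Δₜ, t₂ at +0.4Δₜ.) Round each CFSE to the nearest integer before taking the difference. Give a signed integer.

Cr is in group 6, so Cr²⁺ is d⁴ (6 − 2 = 4).
In an octahedral site d⁴ (HS) is t₂g³ eg¹, giving CFSE(oct) = -0.6Δo = -86 kJ/mol.
Tetrahedral e² t₂² gives -0.4Δₜ = -0.4 × (4/9) × 144 = -26 kJ/mol.
Subtracting, OSPE = -86 − (-26) = -60 kJ/mol.

-60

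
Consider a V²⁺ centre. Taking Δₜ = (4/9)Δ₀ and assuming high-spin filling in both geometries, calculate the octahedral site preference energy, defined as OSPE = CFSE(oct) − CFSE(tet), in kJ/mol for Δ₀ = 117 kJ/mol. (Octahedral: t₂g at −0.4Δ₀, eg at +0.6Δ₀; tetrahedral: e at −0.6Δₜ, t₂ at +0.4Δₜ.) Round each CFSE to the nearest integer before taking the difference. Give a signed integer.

-98

V²⁺: group 5, so d-count = 5 − 2 = 3.
In an octahedral site d³ (HS) is t2g^3 e_g^0, giving CFSE(oct) = -1.2Δ₀ = -140 kJ/mol.
Tetrahedral e^2 t2^1 gives -0.8Δₜ = -0.8 × (4/9) × 117 = -42 kJ/mol.
OSPE = -140 − (-42) = -98 kJ/mol.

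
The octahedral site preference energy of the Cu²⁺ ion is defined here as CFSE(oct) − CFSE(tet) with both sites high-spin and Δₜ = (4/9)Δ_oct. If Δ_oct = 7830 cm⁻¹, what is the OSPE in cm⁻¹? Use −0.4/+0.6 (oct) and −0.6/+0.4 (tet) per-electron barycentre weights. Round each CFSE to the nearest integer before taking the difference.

-3306

Cu is in group 11, so Cu²⁺ is d⁹ (11 − 2 = 9).
Octahedral (high-spin): t₂g⁶ eg³, CFSE = 6(−0.4) + 3(+0.6) = -0.6Δ_oct = -0.6 × 7830 = -4698 cm⁻¹.
Tetrahedral e⁴ t₂⁵ gives -0.4Δₜ = -0.4 × (4/9) × 7830 = -1392 cm⁻¹.
OSPE = CFSE(oct) − CFSE(tet) = -4698 − (-1392) = -3306 cm⁻¹.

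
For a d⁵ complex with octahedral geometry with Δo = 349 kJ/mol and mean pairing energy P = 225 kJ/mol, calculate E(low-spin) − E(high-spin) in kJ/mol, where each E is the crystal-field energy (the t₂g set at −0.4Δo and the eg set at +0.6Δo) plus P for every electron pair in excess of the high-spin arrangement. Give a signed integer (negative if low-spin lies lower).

-248

High-spin: t₂g³ eg², CFSE = 0.0Δo = 0 kJ/mol.
Low-spin t₂g⁵ eg⁰ gives -2.0Δo = -698 kJ/mol, but forming 2 extra pairs costs 2P = 450 kJ/mol, so E(LS) = -698 + 450 = -248 kJ/mol.
The difference is -248 − (0) = -248 kJ/mol, so low-spin lies lower.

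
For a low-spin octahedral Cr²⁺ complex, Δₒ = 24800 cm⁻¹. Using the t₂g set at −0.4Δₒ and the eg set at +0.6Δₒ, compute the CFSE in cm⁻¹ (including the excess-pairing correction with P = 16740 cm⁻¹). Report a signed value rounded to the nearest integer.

-22940

Cr sits in group 6; removing 2 electrons leaves Cr²⁺ with 6 − 2 = 4 d electrons.
The d⁴ electrons fill as t₂g⁴ eg⁰.
The orbital stabilization is -1.6Δₒ = -1.6 × 24800 = -39680 cm⁻¹.
High-spin d⁴ would be t₂g³ eg¹ with 0 pairs; low-spin has 1, so 1 excess pair costs +1P = +16740 cm⁻¹.
Overall CFSE = -39680 + 16740 = -22940 cm⁻¹.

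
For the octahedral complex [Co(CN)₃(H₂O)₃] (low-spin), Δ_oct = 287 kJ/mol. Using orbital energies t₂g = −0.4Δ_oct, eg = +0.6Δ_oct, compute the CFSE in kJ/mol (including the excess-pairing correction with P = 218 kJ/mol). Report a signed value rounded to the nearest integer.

Ligand charges: 3×(-1) from CN⁻ and 3×(+0) from H₂O sum to -3; with overall charge +0, Co is +3.
Co sits in group 9; removing 3 electrons leaves Co³⁺ with 9 − 3 = 6 d electrons.
The d⁶ electrons fill as t₂g⁶ eg⁰.
Orbital CFSE = 6(-0.4) + 0(0.6) = -2.4Δ_oct = -2.4 × 287 = -689 kJ/mol.
High-spin d⁶ would be t₂g⁴ eg² with 1 pair; low-spin has 3, so 2 excess pairs cost +2P = +436 kJ/mol.
Overall CFSE = -689 + 436 = -253 kJ/mol.

-253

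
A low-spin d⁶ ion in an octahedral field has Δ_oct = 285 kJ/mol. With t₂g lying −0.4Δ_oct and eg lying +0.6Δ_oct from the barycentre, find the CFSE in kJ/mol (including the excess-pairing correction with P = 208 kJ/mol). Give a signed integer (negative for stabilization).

Configuration: t₂g⁶ eg⁰.
The orbital stabilization is -2.4Δ_oct = -2.4 × 285 = -684 kJ/mol.
Relative to high-spin t₂g⁴ eg² (1 paired), the low-spin configuration has 2 additional pairs, contributing +2 × 208 = +416 kJ/mol.
Combining: -684 + 416 = -268 kJ/mol.

-268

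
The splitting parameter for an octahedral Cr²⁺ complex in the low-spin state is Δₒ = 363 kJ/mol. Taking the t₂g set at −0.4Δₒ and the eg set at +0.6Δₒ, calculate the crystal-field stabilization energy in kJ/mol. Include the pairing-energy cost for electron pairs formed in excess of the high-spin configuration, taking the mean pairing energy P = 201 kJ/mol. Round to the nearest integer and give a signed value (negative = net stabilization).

Cr²⁺: group 6, so d-count = 6 − 2 = 4.
The d⁴ electrons fill as t₂g⁴ eg⁰.
Orbital CFSE = 4(-0.4) + 0(0.6) = -1.6Δₒ = -1.6 × 363 = -581 kJ/mol.
High-spin d⁴ would be t₂g³ eg¹ with 0 pairs; low-spin has 1, so 1 excess pair costs +1P = +201 kJ/mol.
Net CFSE = -581 + 201 = -380 kJ/mol.

-380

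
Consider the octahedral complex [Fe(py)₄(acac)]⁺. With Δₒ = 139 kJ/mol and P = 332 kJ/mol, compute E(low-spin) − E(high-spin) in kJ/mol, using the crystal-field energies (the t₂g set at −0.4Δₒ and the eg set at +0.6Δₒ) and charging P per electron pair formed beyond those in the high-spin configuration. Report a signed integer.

Ligand charges: 4×(+0) from py and 1×(-1) from acac⁻ sum to -1; with overall charge +1, Fe is +2.
Fe sits in group 8; removing 2 electrons leaves Fe²⁺ with 8 − 2 = 6 d electrons.
High-spin: t₂g⁴ eg², CFSE = -0.4Δₒ = -56 kJ/mol.
Low-spin t₂g⁶ eg⁰ gives -2.4Δₒ = -334 kJ/mol, but forming 2 extra pairs costs 2P = 664 kJ/mol, so E(LS) = -334 + 664 = 330 kJ/mol.
The difference is 330 − (-56) = 386 kJ/mol, so high-spin lies lower.

386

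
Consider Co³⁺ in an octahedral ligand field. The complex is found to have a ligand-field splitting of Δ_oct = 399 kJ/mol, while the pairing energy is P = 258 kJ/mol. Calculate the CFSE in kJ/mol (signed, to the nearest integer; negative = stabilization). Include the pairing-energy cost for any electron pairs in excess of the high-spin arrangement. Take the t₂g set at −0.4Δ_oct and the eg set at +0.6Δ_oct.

Co is in group 9, so Co³⁺ is d⁶ (9 − 3 = 6).
Here Δ_oct > P (399 > 258), so the low-spin state is favoured.
Filling d⁶ accordingly: t₂g⁶ eg⁰.
Orbital CFSE = -2.4Δ_oct = -2.4 × 399 = -958 kJ/mol.
Excess pairs vs high-spin: 3 − 1 = 2; pairing cost = +516 kJ/mol.
Net CFSE = -958 + 516 = -442 kJ/mol.

-442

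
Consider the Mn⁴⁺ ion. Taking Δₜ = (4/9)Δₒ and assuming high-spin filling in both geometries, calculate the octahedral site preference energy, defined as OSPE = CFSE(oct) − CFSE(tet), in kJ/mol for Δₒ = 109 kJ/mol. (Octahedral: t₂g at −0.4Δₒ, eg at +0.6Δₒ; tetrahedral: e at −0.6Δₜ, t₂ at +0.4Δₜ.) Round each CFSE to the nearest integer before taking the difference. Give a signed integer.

Mn sits in group 7; removing 4 electrons leaves Mn⁴⁺ with 7 − 4 = 3 d electrons.
In an octahedral site d³ (HS) is t₂g³ eg⁰, giving CFSE(oct) = -1.2Δₒ = -131 kJ/mol.
Tetrahedral: e² t₂¹, CFSE = 2(−0.6) + 1(+0.4) = -0.8Δₜ = -0.8 × (4/9) × 109 = -39 kJ/mol.
OSPE = CFSE(oct) − CFSE(tet) = -131 − (-39) = -92 kJ/mol.

-92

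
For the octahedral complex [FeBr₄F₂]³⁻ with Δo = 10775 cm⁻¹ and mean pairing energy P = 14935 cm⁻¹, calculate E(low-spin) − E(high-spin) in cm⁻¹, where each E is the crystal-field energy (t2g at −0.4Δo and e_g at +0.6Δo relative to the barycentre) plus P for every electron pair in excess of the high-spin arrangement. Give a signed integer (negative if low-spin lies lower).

Ligand charges: 4×(-1) from Br⁻ and 2×(-1) from F⁻ sum to -6; with overall charge -3, Fe is +3.
Fe sits in group 8; removing 3 electrons leaves Fe³⁺ with 8 − 3 = 5 d electrons.
High-spin d⁵ fills as t2g^3 e_g^2 with CFSE 3(−0.4) + 2(+0.6) = 0.0Δo = 0 cm⁻¹.
For low-spin the configuration is t2g^5 e_g^0: orbital energy -2.0 × 10775 = -21550 cm⁻¹, and 2 additional pairs relative to high-spin add 29870 cm⁻¹, giving 8320 cm⁻¹.
The difference is 8320 − (0) = 8320 cm⁻¹, so high-spin lies lower.

8320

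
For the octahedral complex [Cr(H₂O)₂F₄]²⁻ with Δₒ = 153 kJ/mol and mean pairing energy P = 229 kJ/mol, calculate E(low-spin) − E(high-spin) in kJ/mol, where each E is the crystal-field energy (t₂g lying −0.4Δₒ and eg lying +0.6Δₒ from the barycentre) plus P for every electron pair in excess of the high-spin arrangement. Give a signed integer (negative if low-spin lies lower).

76

Ligand charges: 2×(+0) from H₂O and 4×(-1) from F⁻ sum to -4; with overall charge -2, Cr is +2.
Group 6 minus oxidation state +2 gives a d⁴ configuration for Cr²⁺.
In the high-spin limit (t₂g³ eg¹) the orbital term is -0.6Δₒ = -92 kJ/mol, with no excess pairing.
Low-spin t₂g⁴ eg⁰ gives -1.6Δₒ = -245 kJ/mol, but forming 1 extra pair costs 1P = 229 kJ/mol, so E(LS) = -245 + 229 = -16 kJ/mol.
The difference is -16 − (-92) = 76 kJ/mol, so high-spin lies lower.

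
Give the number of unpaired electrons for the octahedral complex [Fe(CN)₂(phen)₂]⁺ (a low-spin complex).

1

Ligand charges: 2×(-1) from CN⁻ and 2×(+0) from phen sum to -2; with overall charge +1, Fe is +3.
Group 8 minus oxidation state +3 gives a d⁵ configuration for Fe³⁺.
Configuration: t2g^5 e_g^0, giving 1 unpaired electron.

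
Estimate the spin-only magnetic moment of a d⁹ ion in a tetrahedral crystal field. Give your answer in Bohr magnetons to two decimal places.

Tetrahedral fields are weak (Δₜ ≈ 4/9 Δₒ), so electrons fill high-spin.
Configuration: e⁴ t₂⁵ → 1 unpaired electron.
μ(spin-only) = √[1(1+2)] = √3 ≈ 1.73 Bohr magnetons.

1.73 Bohr magnetons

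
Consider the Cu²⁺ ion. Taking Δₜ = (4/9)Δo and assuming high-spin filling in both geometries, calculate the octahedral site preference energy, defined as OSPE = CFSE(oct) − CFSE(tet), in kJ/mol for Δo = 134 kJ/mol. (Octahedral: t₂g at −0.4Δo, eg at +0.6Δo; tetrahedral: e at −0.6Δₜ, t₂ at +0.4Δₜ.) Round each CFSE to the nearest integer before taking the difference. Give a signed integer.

-56

Group 11 minus oxidation state +2 gives a d⁹ configuration for Cu²⁺.
Octahedral high-spin t2g^6 e_g^3: CFSE = -0.6 × 134 = -80 kJ/mol.
In a tetrahedral site the filling is e^4 t2^5: CFSE(tet) = -0.4Δₜ = -0.4 × (4/9)(134) = -24 kJ/mol.
OSPE = CFSE(oct) − CFSE(tet) = -80 − (-24) = -56 kJ/mol.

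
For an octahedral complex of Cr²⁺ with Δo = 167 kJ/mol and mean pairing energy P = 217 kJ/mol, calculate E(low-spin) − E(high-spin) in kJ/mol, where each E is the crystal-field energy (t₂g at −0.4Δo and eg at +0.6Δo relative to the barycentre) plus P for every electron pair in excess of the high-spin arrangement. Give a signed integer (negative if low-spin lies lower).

Cr²⁺: group 6, so d-count = 6 − 2 = 4.
High-spin d⁴ fills as t₂g³ eg¹ with CFSE 3(−0.4) + 1(+0.6) = -0.6Δo = -100 kJ/mol.
Low-spin t₂g⁴ eg⁰ gives -1.6Δo = -267 kJ/mol, but forming 1 extra pair costs 1P = 217 kJ/mol, so E(LS) = -267 + 217 = -50 kJ/mol.
The difference is -50 − (-100) = 50 kJ/mol, so high-spin lies lower.

50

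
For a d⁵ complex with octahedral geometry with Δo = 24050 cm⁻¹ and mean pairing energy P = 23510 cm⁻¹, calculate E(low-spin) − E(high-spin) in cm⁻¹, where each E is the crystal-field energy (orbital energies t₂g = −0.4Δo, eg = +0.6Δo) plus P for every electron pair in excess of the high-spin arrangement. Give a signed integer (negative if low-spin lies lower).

In the high-spin limit (t₂g³ eg²) the orbital term is 0.0Δo = 0 cm⁻¹, with no excess pairing.
Low-spin: t₂g⁵ eg⁰, orbital CFSE = -2.0Δo = -48100 cm⁻¹; plus 2 excess pairs × P = +47020 cm⁻¹; total -1080 cm⁻¹.
E(LS) − E(HS) = -1080 − (0) = -1080 cm⁻¹.

-1080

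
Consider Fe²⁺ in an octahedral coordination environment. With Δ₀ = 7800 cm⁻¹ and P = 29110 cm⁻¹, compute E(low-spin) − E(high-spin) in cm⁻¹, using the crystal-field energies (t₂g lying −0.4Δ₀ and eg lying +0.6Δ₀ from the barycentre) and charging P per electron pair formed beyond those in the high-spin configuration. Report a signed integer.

42620

Fe is in group 8, so Fe²⁺ is d⁶ (8 − 2 = 6).
High-spin: t₂g⁴ eg², CFSE = -0.4Δ₀ = -3120 cm⁻¹.
Low-spin t₂g⁶ eg⁰ gives -2.4Δ₀ = -18720 cm⁻¹, but forming 2 extra pairs costs 2P = 58220 cm⁻¹, so E(LS) = -18720 + 58220 = 39500 cm⁻¹.
E(LS) − E(HS) = 39500 − (-3120) = 42620 cm⁻¹.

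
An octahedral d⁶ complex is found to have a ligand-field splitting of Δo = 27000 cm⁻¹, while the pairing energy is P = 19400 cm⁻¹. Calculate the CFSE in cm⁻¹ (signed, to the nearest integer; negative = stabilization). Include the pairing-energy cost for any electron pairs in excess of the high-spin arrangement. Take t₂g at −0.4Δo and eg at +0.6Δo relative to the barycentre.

-26000

With Δo > P the complex is low-spin.
Configuration: t₂g⁶ eg⁰.
Orbital CFSE = -2.4Δo = -2.4 × 27000 = -64800 cm⁻¹.
Excess pairs vs high-spin: 3 − 1 = 2; pairing cost = +38800 cm⁻¹.
Net CFSE = -64800 + 38800 = -26000 cm⁻¹.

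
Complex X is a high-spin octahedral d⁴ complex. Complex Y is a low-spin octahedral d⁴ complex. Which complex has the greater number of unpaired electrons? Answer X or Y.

X: t₂g³ eg¹ → 4 unpaired.
Y: t2g^4 e_g^0 → 2 unpaired.
So X has more unpaired electrons.

X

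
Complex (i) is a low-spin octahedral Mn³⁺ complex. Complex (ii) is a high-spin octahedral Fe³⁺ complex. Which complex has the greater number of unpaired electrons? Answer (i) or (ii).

(i): Group 7 minus oxidation state +3 gives a d⁴ configuration for Mn³⁺; t₂g⁴ eg⁰ → 2 unpaired.
(ii): Fe sits in group 8; removing 3 electrons leaves Fe³⁺ with 8 − 3 = 5 d electrons; t₂g³ eg² → 5 unpaired.
So (ii) has more unpaired electrons.

(ii)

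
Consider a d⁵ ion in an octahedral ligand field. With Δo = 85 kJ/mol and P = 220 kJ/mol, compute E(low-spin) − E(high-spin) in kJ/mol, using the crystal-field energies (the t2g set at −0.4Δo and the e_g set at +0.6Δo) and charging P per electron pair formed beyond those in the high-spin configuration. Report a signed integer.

270

In the high-spin limit (t2g^3 e_g^2) the orbital term is 0.0Δo = 0 kJ/mol, with no excess pairing.
For low-spin the configuration is t2g^5 e_g^0: orbital energy -2.0 × 85 = -170 kJ/mol, and 2 additional pairs relative to high-spin add 440 kJ/mol, giving 270 kJ/mol.
E(LS) − E(HS) = 270 − (0) = 270 kJ/mol.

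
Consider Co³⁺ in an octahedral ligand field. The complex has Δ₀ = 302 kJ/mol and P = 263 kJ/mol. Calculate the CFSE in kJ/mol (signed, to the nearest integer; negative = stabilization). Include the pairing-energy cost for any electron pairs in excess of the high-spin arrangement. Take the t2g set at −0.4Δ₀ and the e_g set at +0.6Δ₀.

Co is in group 9, so Co³⁺ is d⁶ (9 − 3 = 6).
With Δ₀ > P the complex is low-spin.
That gives t2g^6 e_g^0.
Orbital CFSE = -2.4Δ₀ = -2.4 × 302 = -725 kJ/mol.
Excess pairs vs high-spin: 3 − 1 = 2; pairing cost = +526 kJ/mol.
Net CFSE = -725 + 526 = -199 kJ/mol.

-199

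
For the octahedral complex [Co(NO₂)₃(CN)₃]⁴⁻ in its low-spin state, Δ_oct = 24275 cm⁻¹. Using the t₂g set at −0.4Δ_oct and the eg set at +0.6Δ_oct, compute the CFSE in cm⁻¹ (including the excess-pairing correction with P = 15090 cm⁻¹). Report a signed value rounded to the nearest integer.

-28605

Ligand charges: 3×(-1) from NO₂⁻ and 3×(-1) from CN⁻ sum to -6; with overall charge -4, Co is +2.
Group 9 minus oxidation state +2 gives a d⁷ configuration for Co²⁺.
The d⁷ electrons fill as t₂g⁶ eg¹.
Orbital CFSE = 6(-0.4) + 1(0.6) = -1.8Δ_oct = -1.8 × 24275 = -43695 cm⁻¹.
High-spin d⁷ would be t₂g⁵ eg² with 2 pairs; low-spin has 3, so 1 excess pair costs +1P = +15090 cm⁻¹.
Combining: -43695 + 15090 = -28605 cm⁻¹.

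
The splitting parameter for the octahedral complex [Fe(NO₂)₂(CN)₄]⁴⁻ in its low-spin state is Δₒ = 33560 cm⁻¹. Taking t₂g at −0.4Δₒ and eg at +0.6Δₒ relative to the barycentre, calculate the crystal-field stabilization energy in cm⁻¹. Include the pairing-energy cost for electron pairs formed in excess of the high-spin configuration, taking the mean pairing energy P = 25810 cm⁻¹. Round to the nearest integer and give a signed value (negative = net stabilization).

Ligand charges: 2×(-1) from NO₂⁻ and 4×(-1) from CN⁻ sum to -6; with overall charge -4, Fe is +2.
Fe sits in group 8; removing 2 electrons leaves Fe²⁺ with 8 − 2 = 6 d electrons.
The d⁶ electrons fill as t₂g⁶ eg⁰.
CFSE(orbital) = 6×(-0.4Δₒ) + 0×(0.6Δₒ) = -2.4Δₒ; with Δₒ = 33560 cm⁻¹ that is -80544 cm⁻¹.
Pairing penalty: 3 pairs vs 1 in the high-spin reference → 2 extra × P = 51620 cm⁻¹.
Net CFSE = -80544 + 51620 = -28924 cm⁻¹.

-28924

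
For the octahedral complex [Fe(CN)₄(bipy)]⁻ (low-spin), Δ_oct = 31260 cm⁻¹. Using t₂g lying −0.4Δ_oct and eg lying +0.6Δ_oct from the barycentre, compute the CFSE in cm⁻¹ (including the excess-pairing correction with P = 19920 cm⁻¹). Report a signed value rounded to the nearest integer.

Ligand charges: 4×(-1) from CN⁻ and 1×(+0) from bipy sum to -4; with overall charge -1, Fe is +3.
Fe³⁺: group 8, so d-count = 8 − 3 = 5.
Electron filling gives t₂g⁵ eg⁰.
The orbital stabilization is -2.0Δ_oct = -2.0 × 31260 = -62520 cm⁻¹.
Relative to high-spin t₂g³ eg² (0 paired), the low-spin configuration has 2 additional pairs, contributing +2 × 19920 = +39840 cm⁻¹.
Overall CFSE = -62520 + 39840 = -22680 cm⁻¹.

-22680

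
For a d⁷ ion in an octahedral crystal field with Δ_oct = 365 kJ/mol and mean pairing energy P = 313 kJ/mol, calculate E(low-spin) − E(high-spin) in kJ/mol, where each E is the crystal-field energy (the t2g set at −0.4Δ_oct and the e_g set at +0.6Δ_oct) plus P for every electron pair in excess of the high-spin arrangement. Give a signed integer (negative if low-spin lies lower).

-52

High-spin d⁷ fills as t2g^5 e_g^2 with CFSE 5(−0.4) + 2(+0.6) = -0.8Δ_oct = -292 kJ/mol.
For low-spin the configuration is t2g^6 e_g^1: orbital energy -1.8 × 365 = -657 kJ/mol, and 1 additional pair relative to high-spin adds 313 kJ/mol, giving -344 kJ/mol.
E(LS) − E(HS) = -344 − (-292) = -52 kJ/mol.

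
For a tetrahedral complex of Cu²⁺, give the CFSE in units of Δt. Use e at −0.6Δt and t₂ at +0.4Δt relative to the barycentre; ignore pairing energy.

Group 11 minus oxidation state +2 gives a d⁹ configuration for Cu²⁺.
Tetrahedral splitting is small, so the complex is high-spin.
Configuration: e⁴ t₂⁵.
CFSE = 4(-0.6Δt) + 5(0.4Δt) = -2.4Δt + 2.0Δt = -0.4Δt.

-0.4 Δt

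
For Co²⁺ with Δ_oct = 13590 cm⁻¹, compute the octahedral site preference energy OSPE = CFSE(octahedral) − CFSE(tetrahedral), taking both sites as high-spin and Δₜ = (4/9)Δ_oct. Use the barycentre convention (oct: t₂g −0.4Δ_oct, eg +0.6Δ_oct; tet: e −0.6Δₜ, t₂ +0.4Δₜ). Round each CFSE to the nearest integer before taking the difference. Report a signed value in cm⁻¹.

Group 9 minus oxidation state +2 gives a d⁷ configuration for Co²⁺.
In an octahedral site d⁷ (HS) is t2g^5 e_g^2, giving CFSE(oct) = -0.8Δ_oct = -10872 cm⁻¹.
In a tetrahedral site the filling is e^4 t2^3: CFSE(tet) = -1.2Δₜ = -1.2 × (4/9)(13590) = -7248 cm⁻¹.
OSPE = CFSE(oct) − CFSE(tet) = -10872 − (-7248) = -3624 cm⁻¹.

-3624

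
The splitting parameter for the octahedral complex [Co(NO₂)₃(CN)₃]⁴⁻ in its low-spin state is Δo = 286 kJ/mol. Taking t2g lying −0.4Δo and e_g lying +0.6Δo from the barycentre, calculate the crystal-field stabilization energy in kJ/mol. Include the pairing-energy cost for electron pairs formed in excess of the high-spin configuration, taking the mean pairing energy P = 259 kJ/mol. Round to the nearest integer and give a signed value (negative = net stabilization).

-256

Ligand charges: 3×(-1) from NO₂⁻ and 3×(-1) from CN⁻ sum to -6; with overall charge -4, Co is +2.
Co sits in group 9; removing 2 electrons leaves Co²⁺ with 9 − 2 = 7 d electrons.
The d⁷ electrons fill as t2g^6 e_g^1.
Orbital CFSE = 6(-0.4) + 1(0.6) = -1.8Δo = -1.8 × 286 = -515 kJ/mol.
Relative to high-spin t2g^5 e_g^2 (2 paired), the low-spin configuration has 1 additional pair, contributing +1 × 259 = +259 kJ/mol.
Overall CFSE = -515 + 259 = -256 kJ/mol.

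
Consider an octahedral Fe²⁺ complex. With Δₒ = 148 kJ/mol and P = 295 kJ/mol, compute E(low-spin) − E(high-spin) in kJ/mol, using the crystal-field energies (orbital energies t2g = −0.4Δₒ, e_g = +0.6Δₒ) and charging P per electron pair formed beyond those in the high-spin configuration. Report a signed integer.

294

Fe is in group 8, so Fe²⁺ is d⁶ (8 − 2 = 6).
High-spin d⁶ fills as t2g^4 e_g^2 with CFSE 4(−0.4) + 2(+0.6) = -0.4Δₒ = -59 kJ/mol.
Low-spin t2g^6 e_g^0 gives -2.4Δₒ = -355 kJ/mol, but forming 2 extra pairs costs 2P = 590 kJ/mol, so E(LS) = -355 + 590 = 235 kJ/mol.
The difference is 235 − (-59) = 294 kJ/mol, so high-spin lies lower.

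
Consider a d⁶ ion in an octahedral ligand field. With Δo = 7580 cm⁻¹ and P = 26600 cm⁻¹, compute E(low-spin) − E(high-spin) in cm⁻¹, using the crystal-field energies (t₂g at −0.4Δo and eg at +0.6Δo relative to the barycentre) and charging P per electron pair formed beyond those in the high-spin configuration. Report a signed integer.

38040

High-spin d⁶ fills as t₂g⁴ eg² with CFSE 4(−0.4) + 2(+0.6) = -0.4Δo = -3032 cm⁻¹.
For low-spin the configuration is t₂g⁶ eg⁰: orbital energy -2.4 × 7580 = -18192 cm⁻¹, and 2 additional pairs relative to high-spin add 53200 cm⁻¹, giving 35008 cm⁻¹.
Thus E(LS) − E(HS) = 38040 cm⁻¹.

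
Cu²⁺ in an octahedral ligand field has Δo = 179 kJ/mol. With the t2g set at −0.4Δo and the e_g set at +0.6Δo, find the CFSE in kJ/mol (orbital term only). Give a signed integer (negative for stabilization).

-107

Cu²⁺: group 11, so d-count = 11 − 2 = 9.
Configuration: t2g^6 e_g^3.
CFSE(orbital) = 6×(-0.4Δo) + 3×(0.6Δo) = -0.6Δo; with Δo = 179 kJ/mol that is -107 kJ/mol.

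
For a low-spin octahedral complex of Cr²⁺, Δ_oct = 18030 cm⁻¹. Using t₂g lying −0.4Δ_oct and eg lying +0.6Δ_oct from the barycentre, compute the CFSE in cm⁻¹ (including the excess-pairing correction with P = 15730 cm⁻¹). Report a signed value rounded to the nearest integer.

Cr²⁺: group 6, so d-count = 6 − 2 = 4.
Electron filling gives t₂g⁴ eg⁰.
The orbital stabilization is -1.6Δ_oct = -1.6 × 18030 = -28848 cm⁻¹.
High-spin d⁴ would be t₂g³ eg¹ with 0 pairs; low-spin has 1, so 1 excess pair costs +1P = +15730 cm⁻¹.
Net CFSE = -28848 + 15730 = -13118 cm⁻¹.

-13118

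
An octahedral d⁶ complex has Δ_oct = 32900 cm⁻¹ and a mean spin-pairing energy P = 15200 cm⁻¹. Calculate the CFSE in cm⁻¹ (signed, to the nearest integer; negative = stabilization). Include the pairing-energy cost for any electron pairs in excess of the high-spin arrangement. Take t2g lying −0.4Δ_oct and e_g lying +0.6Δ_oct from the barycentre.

-48560

With Δ_oct > P the complex is low-spin.
Configuration: t2g^6 e_g^0.
Orbital CFSE = -2.4Δ_oct = -2.4 × 32900 = -78960 cm⁻¹.
Excess pairs vs high-spin: 3 − 1 = 2; pairing cost = +30400 cm⁻¹.
Net CFSE = -78960 + 30400 = -48560 cm⁻¹.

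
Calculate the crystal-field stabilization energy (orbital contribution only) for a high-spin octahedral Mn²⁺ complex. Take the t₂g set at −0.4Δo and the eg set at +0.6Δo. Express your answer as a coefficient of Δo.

Group 7 minus oxidation state +2 gives a d⁵ configuration for Mn²⁺.
Configuration: t₂g³ eg².
CFSE = 3(-0.4Δo) + 2(0.6Δo) = -1.2Δo + 1.2Δo = 0.0Δo.

0.0 Δo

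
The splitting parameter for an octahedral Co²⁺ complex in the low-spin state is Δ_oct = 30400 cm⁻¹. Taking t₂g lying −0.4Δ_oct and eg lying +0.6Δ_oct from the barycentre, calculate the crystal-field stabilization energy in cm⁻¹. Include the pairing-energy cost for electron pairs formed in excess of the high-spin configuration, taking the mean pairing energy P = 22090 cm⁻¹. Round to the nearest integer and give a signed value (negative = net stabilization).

-32630

Co²⁺: group 9, so d-count = 9 − 2 = 7.
The d⁷ electrons fill as t₂g⁶ eg¹.
CFSE(orbital) = 6×(-0.4Δ_oct) + 1×(0.6Δ_oct) = -1.8Δ_oct; with Δ_oct = 30400 cm⁻¹ that is -54720 cm⁻¹.
Pairing penalty: 3 pairs vs 2 in the high-spin reference → 1 extra × P = 22090 cm⁻¹.
Overall CFSE = -54720 + 22090 = -32630 cm⁻¹.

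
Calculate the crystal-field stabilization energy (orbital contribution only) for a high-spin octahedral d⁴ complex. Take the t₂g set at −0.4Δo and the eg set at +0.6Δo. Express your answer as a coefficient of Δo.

-0.6 Δo

Configuration: t₂g³ eg¹.
CFSE = 3(-0.4Δo) + 1(0.6Δo) = -1.2Δo + 0.6Δo = -0.6Δo.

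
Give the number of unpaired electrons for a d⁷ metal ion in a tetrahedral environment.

With tetrahedral geometry the complex is necessarily high-spin.
Configuration: e⁴ t₂³, giving 3 unpaired electrons.

3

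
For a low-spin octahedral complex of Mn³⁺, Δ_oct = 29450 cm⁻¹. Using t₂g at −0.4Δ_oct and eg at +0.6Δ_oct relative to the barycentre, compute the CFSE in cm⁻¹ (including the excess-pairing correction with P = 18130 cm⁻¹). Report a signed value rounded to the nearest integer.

-28990

Mn is in group 7, so Mn³⁺ is d⁴ (7 − 3 = 4).
The d⁴ electrons fill as t₂g⁴ eg⁰.
CFSE(orbital) = 4×(-0.4Δ_oct) + 0×(0.6Δ_oct) = -1.6Δ_oct; with Δ_oct = 29450 cm⁻¹ that is -47120 cm⁻¹.
High-spin d⁴ would be t₂g³ eg¹ with 0 pairs; low-spin has 1, so 1 excess pair costs +1P = +18130 cm⁻¹.
Net CFSE = -47120 + 18130 = -28990 cm⁻¹.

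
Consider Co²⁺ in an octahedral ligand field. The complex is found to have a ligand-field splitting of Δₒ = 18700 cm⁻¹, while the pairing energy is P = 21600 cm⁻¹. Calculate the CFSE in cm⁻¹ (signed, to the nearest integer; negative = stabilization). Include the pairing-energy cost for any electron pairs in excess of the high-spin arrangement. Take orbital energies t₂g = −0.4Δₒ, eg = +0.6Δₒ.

Co sits in group 9; removing 2 electrons leaves Co²⁺ with 9 − 2 = 7 d electrons.
Δₒ < P, so pairing is avoided: the ground state is high-spin.
Configuration: t₂g⁵ eg².
Orbital CFSE = -0.8Δₒ = -0.8 × 18700 = -14960 cm⁻¹.
High-spin has no excess pairs, so no pairing correction applies.

-14960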